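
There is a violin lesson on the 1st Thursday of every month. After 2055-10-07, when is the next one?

October 2055 starts on a Friday, so its 1st Thursday is 2055-10-07 (6 days in).
That is not after 2055-10-07, so look at November 2055.
November 2055 starts on a Monday, so its 1st Thursday is 2055-11-04 (3 days in).

2055-11-04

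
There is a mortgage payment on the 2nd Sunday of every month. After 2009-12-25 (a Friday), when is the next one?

December 2009 starts on a Tuesday; its first Sunday is the 6th, so the 2nd Sunday is the 13th — 2009-12-13.
That is not after 2009-12-25, so look at January 2010.
January 2010 starts on a Friday; its first Sunday is the 3rd, so the 2nd Sunday is the 10th — 2010-01-10.

2010-01-10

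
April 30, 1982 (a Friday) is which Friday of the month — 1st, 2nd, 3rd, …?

Day 30 falls in week ⌈30/7⌉ of the month.
Days 1–7 hold the 1st Friday, 8–14 the 2nd, 15–21 the 3rd, 22–28 the 4th, 29–31 the 5th.
30 is in the range for the 5th.

5th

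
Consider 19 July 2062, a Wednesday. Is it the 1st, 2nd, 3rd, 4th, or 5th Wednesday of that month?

3rd

Day 19 falls in week ⌈19/7⌉ of the month.
Days 1–7 hold the 1st Wednesday, 8–14 the 2nd, 15–21 the 3rd, 22–28 the 4th, 29–31 the 5th.
19 is in the range for the 3rd.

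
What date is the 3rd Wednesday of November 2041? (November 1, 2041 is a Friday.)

November 20, 2041

November 2041 begins on a Friday, so the first Wednesday is November 6 (5 days later).
The 3rd Wednesday is 2 weeks later: 6 + 14 = 20.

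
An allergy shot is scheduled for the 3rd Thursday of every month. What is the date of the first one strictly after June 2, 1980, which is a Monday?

June 1980 starts on a Sunday; its first Thursday is the 5th, so the 3rd Thursday is the 19th — June 19, 1980.
June 19, 1980 is after June 2, 1980, so that is the next one.

June 19, 1980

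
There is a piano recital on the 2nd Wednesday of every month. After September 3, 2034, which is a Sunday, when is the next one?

September 2034 starts on a Friday; its first Wednesday is the 6th, so the 2nd Wednesday is the 13th — September 13, 2034.
September 13, 2034 is after September 3, 2034, so that is the next one.

September 13, 2034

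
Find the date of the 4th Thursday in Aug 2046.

The first Thursday of Aug 2046 is Aug 2.
The 4th Thursday is 3 weeks later: 2 + 21 = 23.

Aug 23, 2046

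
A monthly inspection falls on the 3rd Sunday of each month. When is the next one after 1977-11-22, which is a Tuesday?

1977-12-18

November 1977 starts on a Tuesday; its first Sunday is the 6th, so the 3rd Sunday is the 20th — 1977-11-20.
That is not after 1977-11-22, so look at December 1977.
December 1977 starts on a Thursday; its first Sunday is the 4th, so the 3rd Sunday is the 18th — 1977-12-18.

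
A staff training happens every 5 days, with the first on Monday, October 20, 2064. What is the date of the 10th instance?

December 4, 2064

The 10th occurrence is 9 intervals after the first: 9 × 5 = 45 days after October 20, 2064.
October has 31 days — 11 days to the end of October leaves 34.
November has 30 days (4 left).
4 days into December → December 4, 2064.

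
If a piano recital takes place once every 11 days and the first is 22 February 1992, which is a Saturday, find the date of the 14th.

14 July 1992

The 14th occurrence is 13 intervals after the first: 13 × 11 = 143 days after 22 February 1992.
February has 29 days — 7 days to the end of February leaves 136.
March has 31 days (105 left).
April has 30 days (75 left).
May has 31 days (44 left).
June has 30 days (14 left).
14 days into July → 14 July 1992.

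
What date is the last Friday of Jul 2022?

Jul 2022 begins on a Friday, so the first Friday is Jul 1.
Jul 2022 has 31 days. Adding weeks: 1, 8, 15, 22, 29 — the last one ≤ 31 is the 29th.

Jul 29, 2022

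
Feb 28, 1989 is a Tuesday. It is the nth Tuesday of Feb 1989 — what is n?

4th

Day 28 falls in week ⌈28/7⌉ of the month.
Days 1–7 hold the 1st Tuesday, 8–14 the 2nd, 15–21 the 3rd, 22–28 the 4th, 29–31 the 5th.
28 is in the range for the 4th.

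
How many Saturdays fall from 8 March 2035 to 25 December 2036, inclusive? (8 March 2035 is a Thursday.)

94

8 March 2035 is a Thursday; the first Saturday on or after it is 10 March 2035 (2 days later).
From 10 March 2035 to 25 December 2036: 296 + 360 = 656 days (rest of 2035, to 25 December 2036 in 2036).
656 ÷ 7 = 93 full weeks with remainder 5, so 93 more Saturdays after the first → 94.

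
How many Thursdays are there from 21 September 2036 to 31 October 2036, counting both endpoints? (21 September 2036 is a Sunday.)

21 September 2036 is a Sunday; the first Thursday on or after it is 25 September 2036 (4 days later).
From 25 September 2036 to 31 October 2036: 5 + 31 = 36 days (rest of September, October).
36 ÷ 7 = 5 full weeks with remainder 1, so 5 more Thursdays after the first → 6.

6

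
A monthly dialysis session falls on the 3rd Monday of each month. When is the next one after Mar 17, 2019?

Mar 18, 2019

Mar 2019 starts on a Friday; its first Monday is the 4th, so the 3rd Monday is the 18th — Mar 18, 2019.
Mar 18, 2019 is after Mar 17, 2019, so that is the next one.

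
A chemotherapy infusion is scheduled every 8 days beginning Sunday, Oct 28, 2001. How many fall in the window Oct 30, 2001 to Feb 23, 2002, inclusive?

14

Occurrences land 8·i days after Oct 28, 2001 for i = 0, 1, 2, …
Oct 30, 2001 is 2 days after the start; 2 ÷ 8 = 0 remainder 2; since the remainder is 2, round up to i = 1. First occurrence in the window: #2 on Nov 5, 2001 (1×8 = 8 days in).
Feb 23, 2002 is 118 days after the start; 118 ÷ 8 = 14 remainder 6. Last occurrence in the window: #15 on Feb 17, 2002.
Occurrences #2 through #15: 14 in total.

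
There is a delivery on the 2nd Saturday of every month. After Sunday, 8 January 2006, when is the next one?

14 January 2006

January 2006 starts on a Sunday; its first Saturday is the 7th, so the 2nd Saturday is the 14th — 14 January 2006.
14 January 2006 is after 8 January 2006, so that is the next one.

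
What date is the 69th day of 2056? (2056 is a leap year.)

Jan has 31 days (69 − 31 = 38 remain).
Feb has 29 days (38 − 29 = 9 remain).
9 into Mar → Mar 9.

Mar 9, 2056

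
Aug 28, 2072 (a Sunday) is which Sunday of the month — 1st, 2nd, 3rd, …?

Day 28 falls in week ⌈28/7⌉ of the month.
Days 1–7 hold the 1st Sunday, 8–14 the 2nd, 15–21 the 3rd, 22–28 the 4th, 29–31 the 5th.
28 is in the range for the 4th.

4th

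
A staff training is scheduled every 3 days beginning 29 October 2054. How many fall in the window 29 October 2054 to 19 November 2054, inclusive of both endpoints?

Occurrences land 3·i days after 29 October 2054 for i = 0, 1, 2, …
The window opens on the start date, so the first occurrence inside is #1 on 29 October 2054.
19 November 2054 is 21 days after the start; 21 ÷ 3 = 7 remainder 0. Last occurrence in the window: #8 on 19 November 2054.
Occurrences #1 through #8: 8 in total.

8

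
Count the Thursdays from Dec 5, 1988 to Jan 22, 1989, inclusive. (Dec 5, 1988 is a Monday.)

7

Dec 5, 1988 is a Monday; the first Thursday on or after it is Dec 8, 1988 (3 days later).
From Dec 8, 1988 to Jan 22, 1989: 23 + 22 = 45 days (rest of Dec, Jan).
45 ÷ 7 = 6 full weeks with remainder 3, so 6 more Thursdays after the first → 7.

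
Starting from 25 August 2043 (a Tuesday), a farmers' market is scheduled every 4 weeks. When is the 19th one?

10 January 2045

The 19th occurrence is 18 intervals after the first: 18 × 28 = 504 days after 25 August 2043.
August has 31 days — 6 days to the end of August leaves 498.
From end of August to end of 2043 is 122 days (376 left).
2044 has 366 days (10 left).
10 days into January → 10 January 2045.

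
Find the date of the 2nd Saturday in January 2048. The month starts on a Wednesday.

January 2048 begins on a Wednesday, so the first Saturday is January 4 (3 days later).
The 2nd Saturday is 1 weeks later: 4 + 7 = 11.

11 January 2048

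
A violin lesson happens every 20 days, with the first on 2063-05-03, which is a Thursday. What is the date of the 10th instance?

The 10th occurrence is 9 intervals after the first: 9 × 20 = 180 days after 2063-05-03.
May has 31 days — 28 days to the end of May leaves 152.
June has 30 days (122 left).
July has 31 days (91 left).
August has 31 days (60 left).
September has 30 days (30 left).
30 days into October → 2063-10-30.

2063-10-30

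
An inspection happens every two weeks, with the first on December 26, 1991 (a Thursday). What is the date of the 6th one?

March 5, 1992

The 6th occurrence is 5 intervals after the first: 5 × 14 = 70 days after December 26, 1991.
December has 31 days — 5 days to the end of December leaves 65.
January has 31 days (34 left).
February has 29 days (5 left).
5 days into March → March 5, 1992.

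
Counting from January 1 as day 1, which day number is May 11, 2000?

Days in months before May: 31 + 29 + 31 + 30 = 121.
Plus 11 days into May → day 132.

132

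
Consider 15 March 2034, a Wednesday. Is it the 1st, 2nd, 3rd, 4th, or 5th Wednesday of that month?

Day 15 falls in week ⌈15/7⌉ of the month.
Days 1–7 hold the 1st Wednesday, 8–14 the 2nd, 15–21 the 3rd, 22–28 the 4th, 29–31 the 5th.
15 is in the range for the 3rd.

3rd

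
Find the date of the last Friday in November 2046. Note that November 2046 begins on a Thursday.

November 30, 2046

November 2046 begins on a Thursday, so the first Friday is November 2 (1 day later).
November 2046 has 30 days. Adding weeks: 2, 9, 16, 23, 30 — the last one ≤ 30 is the 30th.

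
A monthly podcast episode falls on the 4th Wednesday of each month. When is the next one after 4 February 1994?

23 February 1994

February 1994 starts on a Tuesday; its first Wednesday is the 2nd, so the 4th Wednesday is the 23rd — 23 February 1994.
23 February 1994 is after 4 February 1994, so that is the next one.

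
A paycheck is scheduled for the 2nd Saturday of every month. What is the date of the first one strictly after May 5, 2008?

May 10, 2008

May 2008 starts on a Thursday; its first Saturday is the 3rd, so the 2nd Saturday is the 10th — May 10, 2008.
May 10, 2008 is after May 5, 2008, so that is the next one.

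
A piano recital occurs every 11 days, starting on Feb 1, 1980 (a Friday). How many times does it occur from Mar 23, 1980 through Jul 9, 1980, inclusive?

Occurrences land 11·i days after Feb 1, 1980 for i = 0, 1, 2, …
Mar 23, 1980 is 51 days after the start; 51 ÷ 11 = 4 remainder 7; since the remainder is 7, round up to i = 5. First occurrence in the window: #6 on Mar 27, 1980 (5×11 = 55 days in).
Jul 9, 1980 is 159 days after the start; 159 ÷ 11 = 14 remainder 5. Last occurrence in the window: #15 on Jul 4, 1980.
Occurrences #6 through #15: 10 in total.

10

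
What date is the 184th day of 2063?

January has 31 days (184 − 31 = 153 remain).
February has 28 days (153 − 28 = 125 remain).
March has 31 days (125 − 31 = 94 remain).
April has 30 days (94 − 30 = 64 remain).
May has 31 days (64 − 31 = 33 remain).
June has 30 days (33 − 30 = 3 remain).
3 into July → July 3.

3 July 2063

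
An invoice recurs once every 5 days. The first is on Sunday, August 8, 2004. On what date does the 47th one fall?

March 26, 2005

The 47th occurrence is 46 intervals after the first: 46 × 5 = 230 days after August 8, 2004.
August has 31 days — 23 days to the end of August leaves 207.
September has 30 days (177 left).
October has 31 days (146 left).
November has 30 days (116 left).
December has 31 days (85 left).
January has 31 days (54 left).
February has 28 days (26 left).
26 days into March → March 26, 2005.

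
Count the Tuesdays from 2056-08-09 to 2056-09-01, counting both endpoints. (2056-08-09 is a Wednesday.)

2056-08-09 is a Wednesday; the first Tuesday on or after it is 2056-08-15 (6 days later).
From 2056-08-15 to 2056-09-01: 16 + 1 = 17 days (rest of August, September).
17 ÷ 7 = 2 full weeks with remainder 3, so 2 more Tuesdays after the first → 3.

3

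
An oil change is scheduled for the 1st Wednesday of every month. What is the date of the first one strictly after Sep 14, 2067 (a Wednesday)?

Oct 5, 2067

Sep 2067 starts on a Thursday, so its 1st Wednesday is Sep 7, 2067 (6 days in).
That is not after Sep 14, 2067, so look at Oct 2067.
Oct 2067 starts on a Saturday, so its 1st Wednesday is Oct 5, 2067 (4 days in).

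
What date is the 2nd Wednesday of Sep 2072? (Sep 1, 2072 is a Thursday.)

Sep 14, 2072

Sep 2072 begins on a Thursday, so the first Wednesday is Sep 7 (6 days later).
The 2nd Wednesday is 1 weeks later: 7 + 7 = 14.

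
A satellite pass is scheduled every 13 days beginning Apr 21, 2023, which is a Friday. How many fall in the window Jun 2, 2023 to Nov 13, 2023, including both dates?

Occurrences land 13·i days after Apr 21, 2023 for i = 0, 1, 2, …
Jun 2, 2023 is 42 days after the start; 42 ÷ 13 = 3 remainder 3; since the remainder is 3, round up to i = 4. First occurrence in the window: #5 on Jun 12, 2023 (4×13 = 52 days in).
Nov 13, 2023 is 206 days after the start; 206 ÷ 13 = 15 remainder 11. Last occurrence in the window: #16 on Nov 2, 2023.
Occurrences #5 through #16: 12 in total.

12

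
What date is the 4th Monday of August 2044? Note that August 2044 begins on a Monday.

22 August 2044

August 2044 begins on a Monday, so the first Monday is August 1.
The 4th Monday is 3 weeks later: 1 + 21 = 22.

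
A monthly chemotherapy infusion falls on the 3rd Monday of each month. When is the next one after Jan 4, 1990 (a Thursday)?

Jan 15, 1990

Jan 1990 starts on a Monday; its first Monday is the 1st, so the 3rd Monday is the 15th — Jan 15, 1990.
Jan 15, 1990 is after Jan 4, 1990, so that is the next one.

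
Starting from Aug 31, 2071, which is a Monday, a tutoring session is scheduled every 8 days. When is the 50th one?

Sep 26, 2072

The 50th occurrence is 49 intervals after the first: 49 × 8 = 392 days after Aug 31, 2071.
Aug has 31 days — 0 days to the end of Aug leaves 392.
Sep has 30 days (362 left).
Oct has 31 days (331 left).
Nov has 30 days (301 left).
Dec has 31 days (270 left).
Jan has 31 days (239 left).
Feb has 29 days (210 left).
Mar has 31 days (179 left).
Apr has 30 days (149 left).
May has 31 days (118 left).
Jun has 30 days (88 left).
Jul has 31 days (57 left).
Aug has 31 days (26 left).
26 days into Sep → Sep 26, 2072.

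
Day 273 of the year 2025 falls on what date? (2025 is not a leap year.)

January has 31 days (273 − 31 = 242 remain).
February has 28 days (242 − 28 = 214 remain).
March has 31 days (214 − 31 = 183 remain).
April has 30 days (183 − 30 = 153 remain).
May has 31 days (153 − 31 = 122 remain).
June has 30 days (122 − 30 = 92 remain).
July has 31 days (92 − 31 = 61 remain).
August has 31 days (61 − 31 = 30 remain).
30 into September → September 30.

2025-09-30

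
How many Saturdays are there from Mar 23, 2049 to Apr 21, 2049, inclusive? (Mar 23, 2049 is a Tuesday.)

4

Mar 23, 2049 is a Tuesday; the first Saturday on or after it is Mar 27, 2049 (4 days later).
From Mar 27, 2049 to Apr 21, 2049: 4 + 21 = 25 days (rest of Mar, Apr).
25 ÷ 7 = 3 full weeks with remainder 4, so 3 more Saturdays after the first → 4.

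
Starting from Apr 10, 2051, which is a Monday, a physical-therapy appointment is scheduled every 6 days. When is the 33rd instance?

The 33rd occurrence is 32 intervals after the first: 32 × 6 = 192 days after Apr 10, 2051.
Apr has 30 days — 20 days to the end of Apr leaves 172.
May has 31 days (141 left).
Jun has 30 days (111 left).
Jul has 31 days (80 left).
Aug has 31 days (49 left).
Sep has 30 days (19 left).
19 days into Oct → Oct 19, 2051.

Oct 19, 2051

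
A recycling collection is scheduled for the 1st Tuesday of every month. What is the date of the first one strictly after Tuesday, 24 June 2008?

June 2008 starts on a Sunday, so its 1st Tuesday is 3 June 2008 (2 days in).
That is not after 24 June 2008, so look at July 2008.
July 2008 starts on a Tuesday, so its 1st Tuesday is 1 July 2008.

1 July 2008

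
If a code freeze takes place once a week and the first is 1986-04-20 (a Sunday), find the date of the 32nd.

The 32nd occurrence is 31 intervals after the first: 31 × 7 = 217 days after 1986-04-20.
April has 30 days — 10 days to the end of April leaves 207.
May has 31 days (176 left).
June has 30 days (146 left).
July has 31 days (115 left).
August has 31 days (84 left).
September has 30 days (54 left).
October has 31 days (23 left).
23 days into November → 1986-11-23.

1986-11-23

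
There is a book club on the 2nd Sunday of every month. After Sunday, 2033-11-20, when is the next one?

2033-12-11

November 2033 starts on a Tuesday; its first Sunday is the 6th, so the 2nd Sunday is the 13th — 2033-11-13.
That is not after 2033-11-20, so look at December 2033.
December 2033 starts on a Thursday; its first Sunday is the 4th, so the 2nd Sunday is the 11th — 2033-12-11.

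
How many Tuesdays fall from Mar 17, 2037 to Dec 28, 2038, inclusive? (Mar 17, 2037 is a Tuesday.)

94

Mar 17, 2037 is a Tuesday; the first Tuesday on or after it is Mar 17, 2037.
From Mar 17, 2037 to Dec 28, 2038: 289 + 362 = 651 days (rest of 2037, to Dec 28, 2038 in 2038).
651 ÷ 7 = 93 full weeks with remainder 0, so 93 more Tuesdays after the first → 94.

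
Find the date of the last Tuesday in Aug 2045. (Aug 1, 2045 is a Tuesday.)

Aug 29, 2045

Aug 2045 begins on a Tuesday, so the first Tuesday is Aug 1.
Aug 2045 has 31 days. Adding weeks: 1, 8, 15, 22, 29 — the last one ≤ 31 is the 29th.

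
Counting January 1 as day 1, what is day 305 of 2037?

1 November 2037

January has 31 days (305 − 31 = 274 remain).
February has 28 days (274 − 28 = 246 remain).
March has 31 days (246 − 31 = 215 remain).
April has 30 days (215 − 30 = 185 remain).
May has 31 days (185 − 31 = 154 remain).
June has 30 days (154 − 30 = 124 remain).
July has 31 days (124 − 31 = 93 remain).
August has 31 days (93 − 31 = 62 remain).
September has 30 days (62 − 30 = 32 remain).
October has 31 days (32 − 31 = 1 remain).
1 into November → November 1.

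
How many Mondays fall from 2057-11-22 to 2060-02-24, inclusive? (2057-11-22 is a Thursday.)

118

2057-11-22 is a Thursday; the first Monday on or after it is 2057-11-26 (4 days later).
From 2057-11-26 to 2060-02-24: 35 + 365 + 365 + 55 = 820 days (rest of 2057, 2058, 2059, to 2060-02-24 in 2060).
820 ÷ 7 = 117 full weeks with remainder 1, so 117 more Mondays after the first → 118.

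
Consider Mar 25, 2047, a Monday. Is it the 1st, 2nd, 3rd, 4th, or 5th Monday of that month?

Day 25 falls in week ⌈25/7⌉ of the month.
Days 1–7 hold the 1st Monday, 8–14 the 2nd, 15–21 the 3rd, 22–28 the 4th, 29–31 the 5th.
25 is in the range for the 4th.

4th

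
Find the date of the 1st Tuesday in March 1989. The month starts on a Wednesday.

March 1989 begins on a Wednesday, so the first Tuesday is March 7 (6 days later).

1989-03-07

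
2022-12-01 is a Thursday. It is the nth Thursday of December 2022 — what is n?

1st

Day 1 falls in week ⌈1/7⌉ of the month.
Days 1–7 hold the 1st Thursday, 8–14 the 2nd, 15–21 the 3rd, 22–28 the 4th, 29–31 the 5th.
1 is in the range for the 1st.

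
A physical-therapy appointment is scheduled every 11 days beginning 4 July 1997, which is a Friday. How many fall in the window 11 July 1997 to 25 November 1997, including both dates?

Occurrences land 11·i days after 4 July 1997 for i = 0, 1, 2, …
11 July 1997 is 7 days after the start; 7 ÷ 11 = 0 remainder 7; since the remainder is 7, round up to i = 1. First occurrence in the window: #2 on 15 July 1997 (1×11 = 11 days in).
25 November 1997 is 144 days after the start; 144 ÷ 11 = 13 remainder 1. Last occurrence in the window: #14 on 24 November 1997.
Occurrences #2 through #14: 13 in total.

13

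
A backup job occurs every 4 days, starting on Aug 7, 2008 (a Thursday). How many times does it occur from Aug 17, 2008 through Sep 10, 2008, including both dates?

6

Occurrences land 4·i days after Aug 7, 2008 for i = 0, 1, 2, …
Aug 17, 2008 is 10 days after the start; 10 ÷ 4 = 2 remainder 2; since the remainder is 2, round up to i = 3. First occurrence in the window: #4 on Aug 19, 2008 (3×4 = 12 days in).
Sep 10, 2008 is 34 days after the start; 34 ÷ 4 = 8 remainder 2. Last occurrence in the window: #9 on Sep 8, 2008.
Occurrences #4 through #9: 6 in total.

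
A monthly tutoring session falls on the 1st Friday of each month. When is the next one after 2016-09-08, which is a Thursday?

2016-10-07

September 2016 starts on a Thursday, so its 1st Friday is 2016-09-02 (1 day in).
That is not after 2016-09-08, so look at October 2016.
October 2016 starts on a Saturday, so its 1st Friday is 2016-10-07 (6 days in).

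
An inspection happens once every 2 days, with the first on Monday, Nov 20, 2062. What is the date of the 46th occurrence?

Feb 18, 2063

The 46th occurrence is 45 intervals after the first: 45 × 2 = 90 days after Nov 20, 2062.
Nov has 30 days — 10 days to the end of Nov leaves 80.
Dec has 31 days (49 left).
Jan has 31 days (18 left).
18 days into Feb → Feb 18, 2063.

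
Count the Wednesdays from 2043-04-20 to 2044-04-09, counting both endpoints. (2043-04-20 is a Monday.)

51

2043-04-20 is a Monday; the first Wednesday on or after it is 2043-04-22 (2 days later).
From 2043-04-22 to 2044-04-09: 253 + 100 = 353 days (rest of 2043, to 2044-04-09 in 2044).
353 ÷ 7 = 50 full weeks with remainder 3, so 50 more Wednesdays after the first → 51.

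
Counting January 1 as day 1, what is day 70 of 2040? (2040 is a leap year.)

Jan has 31 days (70 − 31 = 39 remain).
Feb has 29 days (39 − 29 = 10 remain).
10 into Mar → Mar 10.

Mar 10, 2040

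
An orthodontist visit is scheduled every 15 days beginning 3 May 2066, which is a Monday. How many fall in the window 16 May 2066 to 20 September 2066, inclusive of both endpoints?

Occurrences land 15·i days after 3 May 2066 for i = 0, 1, 2, …
16 May 2066 is 13 days after the start; 13 ÷ 15 = 0 remainder 13; since the remainder is 13, round up to i = 1. First occurrence in the window: #2 on 18 May 2066 (1×15 = 15 days in).
20 September 2066 is 140 days after the start; 140 ÷ 15 = 9 remainder 5. Last occurrence in the window: #10 on 15 September 2066.
Occurrences #2 through #10: 9 in total.

9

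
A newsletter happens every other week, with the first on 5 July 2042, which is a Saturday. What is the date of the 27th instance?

4 July 2043

The 27th occurrence is 26 intervals after the first: 26 × 14 = 364 days after 5 July 2042.
July has 31 days — 26 days to the end of July leaves 338.
August has 31 days (307 left).
September has 30 days (277 left).
October has 31 days (246 left).
November has 30 days (216 left).
December has 31 days (185 left).
January has 31 days (154 left).
February has 28 days (126 left).
March has 31 days (95 left).
April has 30 days (65 left).
May has 31 days (34 left).
June has 30 days (4 left).
4 days into July → 4 July 2043.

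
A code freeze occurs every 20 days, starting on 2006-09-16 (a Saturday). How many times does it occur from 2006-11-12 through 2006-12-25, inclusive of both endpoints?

3

Occurrences land 20·i days after 2006-09-16 for i = 0, 1, 2, …
2006-11-12 is 57 days after the start; 57 ÷ 20 = 2 remainder 17; since the remainder is 17, round up to i = 3. First occurrence in the window: #4 on 2006-11-15 (3×20 = 60 days in).
2006-12-25 is 100 days after the start; 100 ÷ 20 = 5 remainder 0. Last occurrence in the window: #6 on 2006-12-25.
Occurrences #4 through #6: 3 in total.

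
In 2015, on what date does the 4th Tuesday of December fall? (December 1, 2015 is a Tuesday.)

22 December 2015

December 2015 begins on a Tuesday, so the first Tuesday is December 1.
The 4th Tuesday is 3 weeks later: 1 + 21 = 22.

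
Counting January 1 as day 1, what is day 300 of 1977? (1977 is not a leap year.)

1977-10-27

January has 31 days (300 − 31 = 269 remain).
February has 28 days (269 − 28 = 241 remain).
March has 31 days (241 − 31 = 210 remain).
April has 30 days (210 − 30 = 180 remain).
May has 31 days (180 − 31 = 149 remain).
June has 30 days (149 − 30 = 119 remain).
July has 31 days (119 − 31 = 88 remain).
August has 31 days (88 − 31 = 57 remain).
September has 30 days (57 − 30 = 27 remain).
27 into October → October 27.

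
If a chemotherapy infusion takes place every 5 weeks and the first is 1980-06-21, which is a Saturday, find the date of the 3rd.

The 3rd occurrence is 2 intervals after the first: 2 × 35 = 70 days after 1980-06-21.
June has 30 days — 9 days to the end of June leaves 61.
July has 31 days (30 left).
30 days into August → 1980-08-30.

1980-08-30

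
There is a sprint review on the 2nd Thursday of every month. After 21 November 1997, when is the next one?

11 December 1997

November 1997 starts on a Saturday; its first Thursday is the 6th, so the 2nd Thursday is the 13th — 13 November 1997.
That is not after 21 November 1997, so look at December 1997.
December 1997 starts on a Monday; its first Thursday is the 4th, so the 2nd Thursday is the 11th — 11 December 1997.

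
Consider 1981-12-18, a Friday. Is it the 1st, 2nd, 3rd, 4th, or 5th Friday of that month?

3rd

Day 18 falls in week ⌈18/7⌉ of the month.
Days 1–7 hold the 1st Friday, 8–14 the 2nd, 15–21 the 3rd, 22–28 the 4th, 29–31 the 5th.
18 is in the range for the 3rd.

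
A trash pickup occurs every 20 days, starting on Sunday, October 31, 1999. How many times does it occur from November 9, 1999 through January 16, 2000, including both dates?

3

Occurrences land 20·i days after October 31, 1999 for i = 0, 1, 2, …
November 9, 1999 is 9 days after the start; 9 ÷ 20 = 0 remainder 9; since the remainder is 9, round up to i = 1. First occurrence in the window: #2 on November 20, 1999 (1×20 = 20 days in).
January 16, 2000 is 77 days after the start; 77 ÷ 20 = 3 remainder 17. Last occurrence in the window: #4 on December 30, 1999.
Occurrences #2 through #4: 3 in total.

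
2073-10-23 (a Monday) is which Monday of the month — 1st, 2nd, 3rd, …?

Day 23 falls in week ⌈23/7⌉ of the month.
Days 1–7 hold the 1st Monday, 8–14 the 2nd, 15–21 the 3rd, 22–28 the 4th, 29–31 the 5th.
23 is in the range for the 4th.

4th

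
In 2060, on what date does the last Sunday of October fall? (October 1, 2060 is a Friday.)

October 31, 2060

October 2060 begins on a Friday, so the first Sunday is October 3 (2 days later).
October 2060 has 31 days. Adding weeks: 3, 10, 17, 24, 31 — the last one ≤ 31 is the 31st.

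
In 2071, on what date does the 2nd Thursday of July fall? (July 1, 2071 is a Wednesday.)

2071-07-09

July 2071 begins on a Wednesday, so the first Thursday is July 2 (1 day later).
The 2nd Thursday is 1 weeks later: 2 + 7 = 9.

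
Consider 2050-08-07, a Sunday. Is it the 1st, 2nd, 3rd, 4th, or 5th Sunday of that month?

Day 7 falls in week ⌈7/7⌉ of the month.
Days 1–7 hold the 1st Sunday, 8–14 the 2nd, 15–21 the 3rd, 22–28 the 4th, 29–31 the 5th.
7 is in the range for the 1st.

1st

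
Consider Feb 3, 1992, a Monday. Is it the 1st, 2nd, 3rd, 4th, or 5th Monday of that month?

1st

Day 3 falls in week ⌈3/7⌉ of the month.
Days 1–7 hold the 1st Monday, 8–14 the 2nd, 15–21 the 3rd, 22–28 the 4th, 29–31 the 5th.
3 is in the range for the 1st.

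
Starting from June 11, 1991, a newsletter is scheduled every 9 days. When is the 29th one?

February 18, 1992

The 29th occurrence is 28 intervals after the first: 28 × 9 = 252 days after June 11, 1991.
June has 30 days — 19 days to the end of June leaves 233.
July has 31 days (202 left).
August has 31 days (171 left).
September has 30 days (141 left).
October has 31 days (110 left).
November has 30 days (80 left).
December has 31 days (49 left).
January has 31 days (18 left).
18 days into February → February 18, 1992.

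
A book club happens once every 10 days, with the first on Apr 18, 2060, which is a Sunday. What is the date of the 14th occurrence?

The 14th occurrence is 13 intervals after the first: 13 × 10 = 130 days after Apr 18, 2060.
Apr has 30 days — 12 days to the end of Apr leaves 118.
May has 31 days (87 left).
Jun has 30 days (57 left).
Jul has 31 days (26 left).
26 days into Aug → Aug 26, 2060.

Aug 26, 2060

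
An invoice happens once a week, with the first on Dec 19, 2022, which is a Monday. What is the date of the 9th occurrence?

The 9th occurrence is 8 intervals after the first: 8 × 7 = 56 days after Dec 19, 2022.
Dec has 31 days — 12 days to the end of Dec leaves 44.
Jan has 31 days (13 left).
13 days into Feb → Feb 13, 2023.

Feb 13, 2023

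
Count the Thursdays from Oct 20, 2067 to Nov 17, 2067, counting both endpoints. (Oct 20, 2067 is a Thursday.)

Oct 20, 2067 is a Thursday; the first Thursday on or after it is Oct 20, 2067.
From Oct 20, 2067 to Nov 17, 2067: 11 + 17 = 28 days (rest of Oct, Nov).
28 ÷ 7 = 4 full weeks with remainder 0, so 4 more Thursdays after the first → 5.

5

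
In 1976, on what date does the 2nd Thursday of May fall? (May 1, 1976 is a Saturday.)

May 1976 begins on a Saturday, so the first Thursday is May 6 (5 days later).
The 2nd Thursday is 1 weeks later: 6 + 7 = 13.

13 May 1976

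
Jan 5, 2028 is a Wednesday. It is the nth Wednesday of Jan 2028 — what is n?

Day 5 falls in week ⌈5/7⌉ of the month.
Days 1–7 hold the 1st Wednesday, 8–14 the 2nd, 15–21 the 3rd, 22–28 the 4th, 29–31 the 5th.
5 is in the range for the 1st.

1st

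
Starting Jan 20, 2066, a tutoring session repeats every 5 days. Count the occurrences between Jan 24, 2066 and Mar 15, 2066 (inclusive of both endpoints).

10

Occurrences land 5·i days after Jan 20, 2066 for i = 0, 1, 2, …
Jan 24, 2066 is 4 days after the start; 4 ÷ 5 = 0 remainder 4; since the remainder is 4, round up to i = 1. First occurrence in the window: #2 on Jan 25, 2066 (1×5 = 5 days in).
Mar 15, 2066 is 54 days after the start; 54 ÷ 5 = 10 remainder 4. Last occurrence in the window: #11 on Mar 11, 2066.
Occurrences #2 through #11: 10 in total.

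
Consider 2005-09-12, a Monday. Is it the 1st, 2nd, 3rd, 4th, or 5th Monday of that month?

2nd

Day 12 falls in week ⌈12/7⌉ of the month.
Days 1–7 hold the 1st Monday, 8–14 the 2nd, 15–21 the 3rd, 22–28 the 4th, 29–31 the 5th.
12 is in the range for the 2nd.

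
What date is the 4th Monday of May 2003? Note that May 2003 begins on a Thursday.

26 May 2003

May 2003 begins on a Thursday, so the first Monday is May 5 (4 days later).
The 4th Monday is 3 weeks later: 5 + 21 = 26.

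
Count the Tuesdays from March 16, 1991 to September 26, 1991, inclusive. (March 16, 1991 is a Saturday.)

March 16, 1991 is a Saturday; the first Tuesday on or after it is March 19, 1991 (3 days later).
From March 19, 1991 to September 26, 1991: 12 + 30 + 31 + 30 + 31 + 31 + 26 = 191 days (rest of March, April, May, June, July, August, September).
191 ÷ 7 = 27 full weeks with remainder 2, so 27 more Tuesdays after the first → 28.

28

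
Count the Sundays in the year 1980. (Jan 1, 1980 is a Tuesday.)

Jan 1, 1980 is a Tuesday; the first Sunday on or after it is Jan 6, 1980 (5 days later).
From Jan 6, 1980 to Dec 31, 1980: 25 + 29 + 31 + 30 + 31 + 30 + 31 + 31 + 30 + 31 + 30 + 31 = 360 days (rest of Jan, Feb, Mar, Apr, May, Jun, Jul, Aug, Sep, Oct, Nov, Dec).
360 ÷ 7 = 51 full weeks with remainder 3, so 51 more Sundays after the first → 52.

52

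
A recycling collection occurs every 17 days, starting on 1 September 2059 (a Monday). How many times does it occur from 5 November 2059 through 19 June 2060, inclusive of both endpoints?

14

Occurrences land 17·i days after 1 September 2059 for i = 0, 1, 2, …
5 November 2059 is 65 days after the start; 65 ÷ 17 = 3 remainder 14; since the remainder is 14, round up to i = 4. First occurrence in the window: #5 on 8 November 2059 (4×17 = 68 days in).
19 June 2060 is 292 days after the start; 292 ÷ 17 = 17 remainder 3. Last occurrence in the window: #18 on 16 June 2060.
Occurrences #5 through #18: 14 in total.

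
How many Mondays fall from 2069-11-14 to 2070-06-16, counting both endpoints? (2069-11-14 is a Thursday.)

2069-11-14 is a Thursday; the first Monday on or after it is 2069-11-18 (4 days later).
From 2069-11-18 to 2070-06-16: 12 + 31 + 31 + 28 + 31 + 30 + 31 + 16 = 210 days (rest of November, December, January, February, March, April, May, June).
210 ÷ 7 = 30 full weeks with remainder 0, so 30 more Mondays after the first → 31.

31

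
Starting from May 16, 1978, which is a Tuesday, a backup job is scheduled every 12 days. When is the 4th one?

Jun 21, 1978

The 4th occurrence is 3 intervals after the first: 3 × 12 = 36 days after May 16, 1978.
May has 31 days — 15 days to the end of May leaves 21.
21 days into Jun → Jun 21, 1978.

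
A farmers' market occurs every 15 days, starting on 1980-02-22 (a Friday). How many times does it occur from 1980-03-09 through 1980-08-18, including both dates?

Occurrences land 15·i days after 1980-02-22 for i = 0, 1, 2, …
1980-03-09 is 16 days after the start; 16 ÷ 15 = 1 remainder 1; since the remainder is 1, round up to i = 2. First occurrence in the window: #3 on 1980-03-23 (2×15 = 30 days in).
1980-08-18 is 178 days after the start; 178 ÷ 15 = 11 remainder 13. Last occurrence in the window: #12 on 1980-08-05.
Occurrences #3 through #12: 10 in total.

10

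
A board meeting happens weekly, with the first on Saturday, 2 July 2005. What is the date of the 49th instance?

The 49th occurrence is 48 intervals after the first: 48 × 7 = 336 days after 2 July 2005.
July has 31 days — 29 days to the end of July leaves 307.
August has 31 days (276 left).
September has 30 days (246 left).
October has 31 days (215 left).
November has 30 days (185 left).
December has 31 days (154 left).
January has 31 days (123 left).
February has 28 days (95 left).
March has 31 days (64 left).
April has 30 days (34 left).
May has 31 days (3 left).
3 days into June → 3 June 2006.

3 June 2006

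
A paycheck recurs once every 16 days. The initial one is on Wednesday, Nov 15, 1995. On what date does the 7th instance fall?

The 7th occurrence is 6 intervals after the first: 6 × 16 = 96 days after Nov 15, 1995.
Nov has 30 days — 15 days to the end of Nov leaves 81.
Dec has 31 days (50 left).
Jan has 31 days (19 left).
19 days into Feb → Feb 19, 1996.

Feb 19, 1996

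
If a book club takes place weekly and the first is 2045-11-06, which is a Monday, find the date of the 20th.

2046-03-19

The 20th occurrence is 19 intervals after the first: 19 × 7 = 133 days after 2045-11-06.
November has 30 days — 24 days to the end of November leaves 109.
December has 31 days (78 left).
January has 31 days (47 left).
February has 28 days (19 left).
19 days into March → 2046-03-19.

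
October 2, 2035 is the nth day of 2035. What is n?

Days in months before October: 31 + 28 + 31 + 30 + 31 + 30 + 31 + 31 + 30 = 273.
Plus 2 days into October → day 275.

275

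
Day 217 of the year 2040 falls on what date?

January has 31 days (217 − 31 = 186 remain).
February has 29 days (186 − 29 = 157 remain).
March has 31 days (157 − 31 = 126 remain).
April has 30 days (126 − 30 = 96 remain).
May has 31 days (96 − 31 = 65 remain).
June has 30 days (65 − 30 = 35 remain).
July has 31 days (35 − 31 = 4 remain).
4 into August → August 4.

4 August 2040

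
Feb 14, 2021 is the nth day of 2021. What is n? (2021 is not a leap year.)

Days in months before Feb: 31 = 31.
Plus 14 days into Feb → day 45.

45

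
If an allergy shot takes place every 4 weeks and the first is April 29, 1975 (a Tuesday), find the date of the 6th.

The 6th occurrence is 5 intervals after the first: 5 × 28 = 140 days after April 29, 1975.
April has 30 days — 1 day to the end of April leaves 139.
May has 31 days (108 left).
June has 30 days (78 left).
July has 31 days (47 left).
August has 31 days (16 left).
16 days into September → September 16, 1975.

September 16, 1975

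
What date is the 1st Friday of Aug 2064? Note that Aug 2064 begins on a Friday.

Aug 2064 begins on a Friday, so the first Friday is Aug 1.

Aug 1, 2064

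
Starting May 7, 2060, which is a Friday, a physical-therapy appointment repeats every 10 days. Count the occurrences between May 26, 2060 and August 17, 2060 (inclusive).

9

Occurrences land 10·i days after May 7, 2060 for i = 0, 1, 2, …
May 26, 2060 is 19 days after the start; 19 ÷ 10 = 1 remainder 9; since the remainder is 9, round up to i = 2. First occurrence in the window: #3 on May 27, 2060 (2×10 = 20 days in).
August 17, 2060 is 102 days after the start; 102 ÷ 10 = 10 remainder 2. Last occurrence in the window: #11 on August 15, 2060.
Occurrences #3 through #11: 9 in total.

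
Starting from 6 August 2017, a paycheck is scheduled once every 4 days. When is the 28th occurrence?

22 November 2017

The 28th occurrence is 27 intervals after the first: 27 × 4 = 108 days after 6 August 2017.
August has 31 days — 25 days to the end of August leaves 83.
September has 30 days (53 left).
October has 31 days (22 left).
22 days into November → 22 November 2017.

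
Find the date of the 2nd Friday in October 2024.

October 2024 begins on a Tuesday, so the first Friday is October 4 (3 days later).
The 2nd Friday is 1 weeks later: 4 + 7 = 11.

October 11, 2024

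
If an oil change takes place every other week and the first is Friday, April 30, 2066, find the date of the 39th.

The 39th occurrence is 38 intervals after the first: 38 × 14 = 532 days after April 30, 2066.
April has 30 days — 0 days to the end of April leaves 532.
From end of April to end of 2066 is 245 days (287 left).
January has 31 days (256 left).
February has 28 days (228 left).
March has 31 days (197 left).
April has 30 days (167 left).
May has 31 days (136 left).
June has 30 days (106 left).
July has 31 days (75 left).
August has 31 days (44 left).
September has 30 days (14 left).
14 days into October → October 14, 2067.

October 14, 2067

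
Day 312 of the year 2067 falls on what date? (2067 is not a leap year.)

January has 31 days (312 − 31 = 281 remain).
February has 28 days (281 − 28 = 253 remain).
March has 31 days (253 − 31 = 222 remain).
April has 30 days (222 − 30 = 192 remain).
May has 31 days (192 − 31 = 161 remain).
June has 30 days (161 − 30 = 131 remain).
July has 31 days (131 − 31 = 100 remain).
August has 31 days (100 − 31 = 69 remain).
September has 30 days (69 − 30 = 39 remain).
October has 31 days (39 − 31 = 8 remain).
8 into November → November 8.

November 8, 2067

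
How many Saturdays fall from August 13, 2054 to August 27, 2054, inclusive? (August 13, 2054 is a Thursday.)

2

August 13, 2054 is a Thursday; the first Saturday on or after it is August 15, 2054 (2 days later).
From August 15, 2054 to August 27, 2054 is 27 − 15 = 12 days.
12 ÷ 7 = 1 full weeks with remainder 5, so 1 more Saturdays after the first → 2.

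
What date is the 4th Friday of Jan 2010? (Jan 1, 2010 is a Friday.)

Jan 22, 2010

Jan 2010 begins on a Friday, so the first Friday is Jan 1.
The 4th Friday is 3 weeks later: 1 + 21 = 22.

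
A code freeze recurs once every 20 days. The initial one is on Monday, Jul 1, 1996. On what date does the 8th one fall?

The 8th occurrence is 7 intervals after the first: 7 × 20 = 140 days after Jul 1, 1996.
Jul has 31 days — 30 days to the end of Jul leaves 110.
Aug has 31 days (79 left).
Sep has 30 days (49 left).
Oct has 31 days (18 left).
18 days into Nov → Nov 18, 1996.

Nov 18, 1996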